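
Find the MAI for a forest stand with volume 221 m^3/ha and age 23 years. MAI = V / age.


MAI = 221 / 23 = 9.6087 ≈ 9.61 m^3/ha/yr

9.61 m^3/ha/yr


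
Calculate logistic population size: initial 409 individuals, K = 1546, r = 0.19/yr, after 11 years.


(K - N0)/N0 = (1546 - 409)/409 = 1137/409 = 2.77995
r*t = 0.19 * 11 = 2.09; exp(-2.09) = 0.123687
2.77995 * 0.123687 = 0.343844
1 + 0.343844 = 1.34384
N = 1546 / 1.34384 = 1150.43 ≈ 1150

1150


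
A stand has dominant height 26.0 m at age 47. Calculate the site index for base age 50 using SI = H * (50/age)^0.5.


50/47 = 1.06383
(1.06383)^0.5 = 1.03142
SI = 26.0 * 1.03142 = 26.8169 ≈ 26.8 m

26.8 m


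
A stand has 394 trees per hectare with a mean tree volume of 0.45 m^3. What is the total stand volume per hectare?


V_stand = 394 * 0.45 = 177.3 m^3/ha

177.3 m^3/ha


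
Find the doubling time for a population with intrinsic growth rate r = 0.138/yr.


td = ln(2) / 0.138 = 0.693147 / 0.138 = 5.02280 ≈ 5.0 years

5.0 years


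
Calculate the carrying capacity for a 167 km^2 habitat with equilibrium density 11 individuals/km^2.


K = 11 * 167 = 1837 individuals

1837 individuals


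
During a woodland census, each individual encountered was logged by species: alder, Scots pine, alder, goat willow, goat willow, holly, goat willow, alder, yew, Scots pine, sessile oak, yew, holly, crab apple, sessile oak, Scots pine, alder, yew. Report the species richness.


Total individuals logged = 18
Distinct species (count of individuals): alder (4), Scots pine (3), goat willow (3), holly (2), yew (3), sessile oak (2), crab apple (1)
Species richness = number of distinct species = 7

7


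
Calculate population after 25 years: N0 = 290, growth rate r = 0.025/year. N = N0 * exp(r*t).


r*t = 0.025 * 25 = 0.625
exp(0.625) = 1.86825
N = 290 * 1.86825 = 541.793 ≈ 542

542


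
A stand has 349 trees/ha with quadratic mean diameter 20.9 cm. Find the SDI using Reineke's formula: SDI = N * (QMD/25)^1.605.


QMD/25 = 20.9/25 = 0.836
(0.836)^1.605 = exp(1.605 * ln(0.836)) = exp(1.605 * (-0.179127)) = exp(-0.287499) = 0.750137
SDI = 349 * 0.750137 = 261.798 ≈ 262

262


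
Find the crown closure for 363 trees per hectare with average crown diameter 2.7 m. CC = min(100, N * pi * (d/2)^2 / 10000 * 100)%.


(d/2)^2 = (2.7/2)^2 = 1.35^2 = 1.8225
Crown area = 3.141593 * 1.8225 = 5.72555 m^2
N * area / 10000 * 100 = 363 * 5.72555 / 10000 * 100 = 20.7837
CC = min(100, 20.7837) = 20.7837 ≈ 20.8%

20.8%


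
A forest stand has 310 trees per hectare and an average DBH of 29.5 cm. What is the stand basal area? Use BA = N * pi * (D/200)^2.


(D/200)^2 = (29.5/200)^2 = 0.1475^2 = 0.02175625
Individual BA = 3.141593 * 0.02175625 = 0.0683493 m^2
Stand BA = 310 * 0.0683493 = 21.1883 ≈ 21.19 m^2/ha

21.19 m^2/ha


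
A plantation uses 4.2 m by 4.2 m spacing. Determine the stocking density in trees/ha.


N = 10000 / 4.2^2 = 10000 / 17.64 = 566.893 ≈ 567 trees/ha

567 trees/ha


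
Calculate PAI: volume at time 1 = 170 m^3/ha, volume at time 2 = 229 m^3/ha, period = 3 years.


PAI = (V2 - V1) / period = (229 - 170) / 3 = 59 / 3 = 19.6667 ≈ 19.67 m^3/ha/yr

19.67 m^3/ha/yr


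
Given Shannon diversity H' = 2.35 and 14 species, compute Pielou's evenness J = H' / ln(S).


ln(14) = 2.63906
J = H' / ln(S) = 2.35 / 2.63906 = 0.890469 ≈ 0.8905

0.8905


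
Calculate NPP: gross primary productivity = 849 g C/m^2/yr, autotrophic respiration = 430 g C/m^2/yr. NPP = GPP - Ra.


NPP = GPP - Ra = 849 - 430 = 419 g C/m^2/yr

419 g C/m^2/yr


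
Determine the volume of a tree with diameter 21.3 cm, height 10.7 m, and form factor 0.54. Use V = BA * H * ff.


(D/200)^2 = (21.3/200)^2 = 0.1065^2 = 0.01134225
BA = 3.141593 * 0.01134225 = 0.0356327 m^2
V = 0.0356327 * 10.7 * 0.54 = 0.205886 ≈ 0.206 m^3

0.206 m^3


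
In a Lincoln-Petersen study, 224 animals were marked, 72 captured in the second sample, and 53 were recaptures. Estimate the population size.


N = M * C / R = 224 * 72 / 53 = 16128 / 53 = 304.30 ≈ 304

304 individuals


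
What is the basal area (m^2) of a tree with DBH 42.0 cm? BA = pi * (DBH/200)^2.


D/200 = 42.0/200 = 0.21 m
(D/200)^2 = 0.21^2 = 0.0441
BA = 3.141593 * 0.0441 = 0.138544 ≈ 0.1385 m^2

0.1385 m^2


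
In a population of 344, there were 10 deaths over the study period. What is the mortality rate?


Mortality rate = 10 / 344 = 0.029070 ≈ 0.0291

0.0291


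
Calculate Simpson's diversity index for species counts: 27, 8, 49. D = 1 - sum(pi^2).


Total N = 27 + 8 + 49 = 84
Per-species terms:
  p = 27/84 = 0.321429; p^2 = 0.321429^2 = 0.103317
  p = 8/84 = 0.095238; p^2 = 0.095238^2 = 0.009070
  p = 49/84 = 0.583333; p^2 = 0.583333^2 = 0.340277
sum(p^2) = 0.103317 + 0.009070 + 0.340277 = 0.452664
D = 1 - 0.452664 = 0.547336 ≈ 0.5473

0.5473


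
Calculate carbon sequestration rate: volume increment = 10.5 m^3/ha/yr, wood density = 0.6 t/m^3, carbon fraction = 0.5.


C = 10.5 * 0.6 * 0.5 = 3.15 t C/ha/yr

3.15 t C/ha/yr


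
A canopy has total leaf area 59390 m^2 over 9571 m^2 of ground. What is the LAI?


LAI = 59390 / 9571 = 6.2052 ≈ 6.21

6.21


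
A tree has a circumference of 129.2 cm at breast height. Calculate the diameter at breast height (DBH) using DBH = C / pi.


DBH = C / pi = 129.2 / 3.141593 = 41.1256 ≈ 41.13 cm

41.13 cm


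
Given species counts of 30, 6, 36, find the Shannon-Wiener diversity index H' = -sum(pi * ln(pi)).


Total N = 30 + 6 + 36 = 72
Per-species terms:
  p = 30/72 = 0.416667; ln(p) = -0.875468; p*ln(p) = 0.416667 * (-0.875468) = -0.364779
  p = 6/72 = 0.083333; ln(p) = -2.484911; p*ln(p) = 0.083333 * (-2.484911) = -0.207075
  p = 36/72 = 0.500000; ln(p) = -0.693147; p*ln(p) = 0.500000 * (-0.693147) = -0.346574
sum(p*ln(p)) = (-0.364779) + (-0.207075) + (-0.346574) = -0.918428
H' = -(-0.918428) = 0.918428 ≈ 0.9184

0.9184


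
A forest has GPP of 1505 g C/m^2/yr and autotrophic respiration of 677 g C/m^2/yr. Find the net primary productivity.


NPP = GPP - Ra = 1505 - 677 = 828 g C/m^2/yr

828 g C/m^2/yr


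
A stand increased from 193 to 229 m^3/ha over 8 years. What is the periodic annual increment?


PAI = (V2 - V1) / period = (229 - 193) / 8 = 36 / 8 = 4.50 m^3/ha/yr

4.50 m^3/ha/yr


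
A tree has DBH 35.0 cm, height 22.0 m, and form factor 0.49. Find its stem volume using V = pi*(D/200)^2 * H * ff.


(D/200)^2 = (35.0/200)^2 = 0.175^2 = 0.030625
BA = 3.141593 * 0.030625 = 0.0962113 m^2
V = 0.0962113 * 22.0 * 0.49 = 1.03716 ≈ 1.037 m^3

1.037 m^3


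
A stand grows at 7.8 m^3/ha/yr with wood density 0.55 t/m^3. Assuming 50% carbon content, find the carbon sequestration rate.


C = 7.8 * 0.55 * 0.5 = 2.145 ≈ 2.15 t C/ha/yr

2.15 t C/ha/yr


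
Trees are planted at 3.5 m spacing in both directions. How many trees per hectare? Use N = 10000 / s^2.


N = 10000 / 3.5^2 = 10000 / 12.25 = 816.327 ≈ 816 trees/ha

816 trees/ha


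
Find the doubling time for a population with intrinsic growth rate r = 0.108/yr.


td = ln(2) / 0.108 = 0.693147 / 0.108 = 6.41803 ≈ 6.4 years

6.4 years


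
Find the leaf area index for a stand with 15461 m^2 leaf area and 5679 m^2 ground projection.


LAI = 15461 / 5679 = 2.7225 ≈ 2.72

2.72


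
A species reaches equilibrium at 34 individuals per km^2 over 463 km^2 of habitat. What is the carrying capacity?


K = 34 * 463 = 15742 individuals

15742 individuals


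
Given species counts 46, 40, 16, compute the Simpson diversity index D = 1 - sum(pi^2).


Total N = 46 + 40 + 16 = 102
Per-species terms:
  p = 46/102 = 0.450980; p^2 = 0.450980^2 = 0.203383
  p = 40/102 = 0.392157; p^2 = 0.392157^2 = 0.153787
  p = 16/102 = 0.156863; p^2 = 0.156863^2 = 0.024606
sum(p^2) = 0.203383 + 0.153787 + 0.024606 = 0.381776
D = 1 - 0.381776 = 0.618224 ≈ 0.6182

0.6182


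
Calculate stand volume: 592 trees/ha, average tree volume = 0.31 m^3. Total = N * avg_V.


V_stand = 592 * 0.31 = 183.52 ≈ 183.5 m^3/ha

183.5 m^3/ha


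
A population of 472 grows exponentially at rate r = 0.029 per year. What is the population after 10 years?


r*t = 0.029 * 10 = 0.29
exp(0.29) = 1.33643
N = 472 * 1.33643 = 630.795 ≈ 631

631


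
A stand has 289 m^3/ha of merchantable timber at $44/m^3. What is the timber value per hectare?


Value = 289 * 44 = $12716/ha

$12716/ha


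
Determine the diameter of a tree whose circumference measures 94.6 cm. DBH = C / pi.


DBH = C / pi = 94.6 / 3.141593 = 30.1121 ≈ 30.11 cm

30.11 cm


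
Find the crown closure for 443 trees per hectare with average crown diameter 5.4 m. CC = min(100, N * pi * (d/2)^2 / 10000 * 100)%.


(d/2)^2 = (5.4/2)^2 = 2.7^2 = 7.29
Crown area = 3.141593 * 7.29 = 22.9022 m^2
N * area / 10000 * 100 = 443 * 22.9022 / 10000 * 100 = 101.457
CC = min(100, 101.457) = 100%

100%


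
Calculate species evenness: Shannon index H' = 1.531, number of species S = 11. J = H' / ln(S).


ln(11) = 2.39790
J = H' / ln(S) = 1.531 / 2.39790 = 0.638475 ≈ 0.6385

0.6385


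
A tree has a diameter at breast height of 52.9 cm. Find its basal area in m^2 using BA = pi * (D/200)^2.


D/200 = 52.9/200 = 0.2645 m
(D/200)^2 = 0.2645^2 = 0.06996025
BA = 3.141593 * 0.06996025 = 0.219787 ≈ 0.2198 m^2

0.2198 m^2


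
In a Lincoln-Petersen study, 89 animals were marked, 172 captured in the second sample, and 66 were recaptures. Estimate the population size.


N = M * C / R = 89 * 172 / 66 = 15308 / 66 = 231.94 ≈ 232

232 individuals


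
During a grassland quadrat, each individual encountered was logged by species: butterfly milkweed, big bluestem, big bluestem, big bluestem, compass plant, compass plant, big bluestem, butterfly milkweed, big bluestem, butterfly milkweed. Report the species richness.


Total individuals logged = 10
Distinct species (count of individuals): butterfly milkweed (3), big bluestem (5), compass plant (2)
Species richness = number of distinct species = 3

3


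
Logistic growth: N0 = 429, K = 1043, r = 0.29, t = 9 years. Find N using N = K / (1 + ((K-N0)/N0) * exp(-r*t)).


(K - N0)/N0 = (1043 - 429)/429 = 614/429 = 1.43124
r*t = 0.29 * 9 = 2.61; exp(-2.61) = 0.0735345
1.43124 * 0.0735345 = 0.105246
1 + 0.105246 = 1.10525
N = 1043 / 1.10525 = 943.678 ≈ 944

944


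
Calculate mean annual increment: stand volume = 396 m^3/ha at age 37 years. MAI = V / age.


MAI = 396 / 37 = 10.7027 ≈ 10.70 m^3/ha/yr

10.70 m^3/ha/yr


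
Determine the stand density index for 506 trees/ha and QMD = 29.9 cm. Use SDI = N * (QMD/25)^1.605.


QMD/25 = 29.9/25 = 1.196
(1.196)^1.605 = exp(1.605 * ln(1.196)) = exp(1.605 * 0.178983) = exp(0.287268) = 1.33278
SDI = 506 * 1.33278 = 674.387 ≈ 674

674


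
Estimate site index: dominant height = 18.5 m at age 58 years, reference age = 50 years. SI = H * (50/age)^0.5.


50/58 = 0.862069
(0.862069)^0.5 = 0.928477
SI = 18.5 * 0.928477 = 17.1768 ≈ 17.2 m

17.2 m


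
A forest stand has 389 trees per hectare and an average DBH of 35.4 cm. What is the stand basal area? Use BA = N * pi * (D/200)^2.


(D/200)^2 = (35.4/200)^2 = 0.177^2 = 0.031329
Individual BA = 3.141593 * 0.031329 = 0.0984230 m^2
Stand BA = 389 * 0.0984230 = 38.2865 ≈ 38.29 m^2/ha

38.29 m^2/ha


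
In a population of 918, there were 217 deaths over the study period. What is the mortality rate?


Mortality rate = 217 / 918 = 0.236383 ≈ 0.2364

0.2364


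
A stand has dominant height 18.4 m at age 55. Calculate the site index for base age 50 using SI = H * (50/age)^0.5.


50/55 = 0.909091
(0.909091)^0.5 = 0.953463
SI = 18.4 * 0.953463 = 17.5437 ≈ 17.5 m

17.5 m


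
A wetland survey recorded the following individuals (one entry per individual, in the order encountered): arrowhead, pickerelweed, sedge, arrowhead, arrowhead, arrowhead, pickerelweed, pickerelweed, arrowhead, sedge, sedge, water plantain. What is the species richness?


Total individuals logged = 12
Distinct species (count of individuals): arrowhead (5), pickerelweed (3), sedge (3), water plantain (1)
Species richness = number of distinct species = 4

4


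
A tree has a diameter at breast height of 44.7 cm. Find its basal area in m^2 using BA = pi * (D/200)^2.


D/200 = 44.7/200 = 0.2235 m
(D/200)^2 = 0.2235^2 = 0.04995225
BA = 3.141593 * 0.04995225 = 0.156930 ≈ 0.1569 m^2

0.1569 m^2


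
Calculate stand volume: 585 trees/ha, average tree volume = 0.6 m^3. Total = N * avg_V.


V_stand = 585 * 0.6 = 351.0 m^3/ha

351.0 m^3/ha


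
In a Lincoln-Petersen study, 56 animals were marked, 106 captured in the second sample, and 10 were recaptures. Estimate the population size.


N = M * C / R = 56 * 106 / 10 = 5936 / 10 = 593.60 ≈ 594

594 individuals


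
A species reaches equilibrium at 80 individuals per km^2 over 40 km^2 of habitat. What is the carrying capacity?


K = 80 * 40 = 3200 individuals

3200 individuals


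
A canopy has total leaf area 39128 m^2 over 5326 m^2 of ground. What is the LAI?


LAI = 39128 / 5326 = 7.3466 ≈ 7.35

7.35


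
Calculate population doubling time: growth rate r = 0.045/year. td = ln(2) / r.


td = ln(2) / 0.045 = 0.693147 / 0.045 = 15.4033 ≈ 15.4 years

15.4 years


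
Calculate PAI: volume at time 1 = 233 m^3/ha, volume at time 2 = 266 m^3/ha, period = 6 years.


PAI = (V2 - V1) / period = (266 - 233) / 6 = 33 / 6 = 5.50 m^3/ha/yr

5.50 m^3/ha/yr


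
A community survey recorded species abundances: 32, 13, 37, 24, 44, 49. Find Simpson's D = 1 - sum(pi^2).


Total N = 32 + 13 + 37 + 24 + 44 + 49 = 199
Per-species terms:
  p = 32/199 = 0.160804; p^2 = 0.160804^2 = 0.025858
  p = 13/199 = 0.065327; p^2 = 0.065327^2 = 0.004268
  p = 37/199 = 0.185930; p^2 = 0.185930^2 = 0.034570
  p = 24/199 = 0.120603; p^2 = 0.120603^2 = 0.014545
  p = 44/199 = 0.221106; p^2 = 0.221106^2 = 0.048888
  p = 49/199 = 0.246231; p^2 = 0.246231^2 = 0.060630
sum(p^2) = 0.025858 + 0.004268 + 0.034570 + 0.014545 + 0.048888 + 0.060630 = 0.188759
D = 1 - 0.188759 = 0.811241 ≈ 0.8112

0.8112


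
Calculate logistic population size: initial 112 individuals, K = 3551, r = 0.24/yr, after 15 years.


(K - N0)/N0 = (3551 - 112)/112 = 3439/112 = 30.7054
r*t = 0.24 * 15 = 3.6; exp(-3.6) = 0.0273237
30.7054 * 0.0273237 = 0.838985
1 + 0.838985 = 1.83899
N = 3551 / 1.83899 = 1930.95 ≈ 1931

1931


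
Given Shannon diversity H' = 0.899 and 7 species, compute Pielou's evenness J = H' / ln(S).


ln(7) = 1.94591
J = H' / ln(S) = 0.899 / 1.94591 = 0.461995 ≈ 0.4620

0.4620


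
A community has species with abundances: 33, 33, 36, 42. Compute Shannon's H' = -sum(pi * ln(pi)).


Total N = 33 + 33 + 36 + 42 = 144
Per-species terms:
  p = 33/144 = 0.229167; ln(p) = -1.473304; p*ln(p) = 0.229167 * (-1.473304) = -0.337633
  p = 33/144 = 0.229167; ln(p) = -1.473304; p*ln(p) = 0.229167 * (-1.473304) = -0.337633
  p = 36/144 = 0.250000; ln(p) = -1.386294; p*ln(p) = 0.250000 * (-1.386294) = -0.346574
  p = 42/144 = 0.291667; ln(p) = -1.232143; p*ln(p) = 0.291667 * (-1.232143) = -0.359375
sum(p*ln(p)) = (-0.337633) + (-0.337633) + (-0.346574) + (-0.359375) = -1.381215
H' = -(-1.381215) = 1.381215 ≈ 1.3812

1.3812


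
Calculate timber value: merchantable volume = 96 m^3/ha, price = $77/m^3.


Value = 96 * 77 = $7392/ha

$7392/ha


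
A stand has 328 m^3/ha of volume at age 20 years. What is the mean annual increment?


MAI = 328 / 20 = 16.40 m^3/ha/yr

16.40 m^3/ha/yr


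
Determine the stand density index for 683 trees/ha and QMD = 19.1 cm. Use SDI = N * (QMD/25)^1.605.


QMD/25 = 19.1/25 = 0.764
(0.764)^1.605 = exp(1.605 * ln(0.764)) = exp(1.605 * (-0.269187)) = exp(-0.432045) = 0.649180
SDI = 683 * 0.649180 = 443.390 ≈ 443

443


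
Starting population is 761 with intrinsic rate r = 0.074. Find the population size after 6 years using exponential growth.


r*t = 0.074 * 6 = 0.444
exp(0.444) = 1.55893
N = 761 * 1.55893 = 1186.35 ≈ 1186

1186


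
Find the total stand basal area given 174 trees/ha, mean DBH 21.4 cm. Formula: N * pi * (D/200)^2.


(D/200)^2 = (21.4/200)^2 = 0.107^2 = 0.011449
Individual BA = 3.141593 * 0.011449 = 0.0359681 m^2
Stand BA = 174 * 0.0359681 = 6.25845 ≈ 6.26 m^2/ha

6.26 m^2/ha


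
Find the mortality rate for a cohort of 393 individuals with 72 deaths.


Mortality rate = 72 / 393 = 0.183206 ≈ 0.1832

0.1832


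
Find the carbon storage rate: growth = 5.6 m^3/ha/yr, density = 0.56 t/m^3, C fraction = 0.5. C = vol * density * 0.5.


C = 5.6 * 0.56 * 0.5 = 1.568 ≈ 1.57 t C/ha/yr

1.57 t C/ha/yr


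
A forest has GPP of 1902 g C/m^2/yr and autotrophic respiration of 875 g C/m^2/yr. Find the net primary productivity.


NPP = GPP - Ra = 1902 - 875 = 1027 g C/m^2/yr

1027 g C/m^2/yr


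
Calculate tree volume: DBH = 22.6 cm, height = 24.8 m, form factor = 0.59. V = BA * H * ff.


(D/200)^2 = (22.6/200)^2 = 0.113^2 = 0.012769
BA = 3.141593 * 0.012769 = 0.0401150 m^2
V = 0.0401150 * 24.8 * 0.59 = 0.586963 ≈ 0.587 m^3

0.587 m^3


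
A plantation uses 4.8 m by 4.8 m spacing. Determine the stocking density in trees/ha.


N = 10000 / 4.8^2 = 10000 / 23.04 = 434.028 ≈ 434 trees/ha

434 trees/ha


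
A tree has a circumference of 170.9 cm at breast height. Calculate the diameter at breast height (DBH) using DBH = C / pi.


DBH = C / pi = 170.9 / 3.141593 = 54.3992 ≈ 54.40 cm

54.40 cm


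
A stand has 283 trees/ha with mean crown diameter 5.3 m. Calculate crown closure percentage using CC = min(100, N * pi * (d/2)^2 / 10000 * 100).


(d/2)^2 = (5.3/2)^2 = 2.65^2 = 7.0225
Crown area = 3.141593 * 7.0225 = 22.0618 m^2
N * area / 10000 * 100 = 283 * 22.0618 / 10000 * 100 = 62.4349
CC = min(100, 62.4349) = 62.4349 ≈ 62.4%

62.4%


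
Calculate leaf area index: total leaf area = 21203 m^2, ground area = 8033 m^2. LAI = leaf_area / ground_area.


LAI = 21203 / 8033 = 2.6395 ≈ 2.64

2.64


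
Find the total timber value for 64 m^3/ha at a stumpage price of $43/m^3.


Value = 64 * 43 = $2752/ha

$2752/ha


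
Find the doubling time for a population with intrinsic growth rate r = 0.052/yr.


td = ln(2) / 0.052 = 0.693147 / 0.052 = 13.3298 ≈ 13.3 years

13.3 years


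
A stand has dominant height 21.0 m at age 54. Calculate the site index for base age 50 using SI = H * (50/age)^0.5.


50/54 = 0.925926
(0.925926)^0.5 = 0.962250
SI = 21.0 * 0.962250 = 20.2073 ≈ 20.2 m

20.2 m


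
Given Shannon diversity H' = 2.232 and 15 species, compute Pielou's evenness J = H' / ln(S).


ln(15) = 2.70805
J = H' / ln(S) = 2.232 / 2.70805 = 0.824209 ≈ 0.8242

0.8242


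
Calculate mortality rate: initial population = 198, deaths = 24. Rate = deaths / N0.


Mortality rate = 24 / 198 = 0.121212 ≈ 0.1212

0.1212


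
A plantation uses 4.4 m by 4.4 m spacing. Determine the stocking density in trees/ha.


N = 10000 / 4.4^2 = 10000 / 19.36 = 516.529 ≈ 517 trees/ha

517 trees/ha


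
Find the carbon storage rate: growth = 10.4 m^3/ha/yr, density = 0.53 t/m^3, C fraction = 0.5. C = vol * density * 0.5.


C = 10.4 * 0.53 * 0.5 = 2.756 ≈ 2.76 t C/ha/yr

2.76 t C/ha/yr


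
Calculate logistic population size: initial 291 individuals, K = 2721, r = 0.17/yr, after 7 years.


(K - N0)/N0 = (2721 - 291)/291 = 2430/291 = 8.35052
r*t = 0.17 * 7 = 1.19; exp(-1.19) = 0.304221
8.35052 * 0.304221 = 2.54040
1 + 2.54040 = 3.54040
N = 2721 / 3.54040 = 768.557 ≈ 769

769


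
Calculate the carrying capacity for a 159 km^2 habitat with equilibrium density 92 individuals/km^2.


K = 92 * 159 = 14628 individuals

14628 individuals


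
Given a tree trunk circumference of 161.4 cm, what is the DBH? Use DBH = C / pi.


DBH = C / pi = 161.4 / 3.141593 = 51.3752 ≈ 51.38 cm

51.38 cm


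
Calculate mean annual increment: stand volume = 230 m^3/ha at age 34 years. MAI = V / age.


MAI = 230 / 34 = 6.7647 ≈ 6.76 m^3/ha/yr

6.76 m^3/ha/yr


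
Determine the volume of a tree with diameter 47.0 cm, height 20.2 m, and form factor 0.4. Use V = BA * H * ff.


(D/200)^2 = (47.0/200)^2 = 0.235^2 = 0.055225
BA = 3.141593 * 0.055225 = 0.173494 m^2
V = 0.173494 * 20.2 * 0.4 = 1.40183 ≈ 1.402 m^3

1.402 m^3


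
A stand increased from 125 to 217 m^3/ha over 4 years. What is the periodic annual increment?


PAI = (V2 - V1) / period = (217 - 125) / 4 = 92 / 4 = 23.00 m^3/ha/yr

23.00 m^3/ha/yr


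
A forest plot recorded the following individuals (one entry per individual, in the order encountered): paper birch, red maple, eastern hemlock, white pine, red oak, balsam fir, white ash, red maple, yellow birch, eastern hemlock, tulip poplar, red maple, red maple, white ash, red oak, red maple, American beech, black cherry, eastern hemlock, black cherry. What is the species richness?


Total individuals logged = 20
Distinct species (count of individuals): paper birch (1), red maple (5), eastern hemlock (3), white pine (1), red oak (2), balsam fir (1), white ash (2), yellow birch (1), tulip poplar (1), American beech (1), black cherry (2)
Species richness = number of distinct species = 11

11


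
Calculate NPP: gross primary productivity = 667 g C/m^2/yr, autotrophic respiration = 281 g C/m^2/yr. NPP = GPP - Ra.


NPP = GPP - Ra = 667 - 281 = 386 g C/m^2/yr

386 g C/m^2/yr


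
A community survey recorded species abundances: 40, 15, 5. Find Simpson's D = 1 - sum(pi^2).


Total N = 40 + 15 + 5 = 60
Per-species terms:
  p = 40/60 = 0.666667; p^2 = 0.666667^2 = 0.444445
  p = 15/60 = 0.250000; p^2 = 0.250000^2 = 0.062500
  p = 5/60 = 0.083333; p^2 = 0.083333^2 = 0.006944
sum(p^2) = 0.444445 + 0.062500 + 0.006944 = 0.513889
D = 1 - 0.513889 = 0.486111 ≈ 0.4861

0.4861


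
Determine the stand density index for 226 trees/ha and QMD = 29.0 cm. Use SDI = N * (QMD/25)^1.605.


QMD/25 = 29.0/25 = 1.16
(1.16)^1.605 = exp(1.605 * ln(1.16)) = exp(1.605 * 0.148420) = exp(0.238214) = 1.26898
SDI = 226 * 1.26898 = 286.789 ≈ 287

287


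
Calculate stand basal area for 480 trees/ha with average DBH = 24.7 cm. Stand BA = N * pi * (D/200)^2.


(D/200)^2 = (24.7/200)^2 = 0.1235^2 = 0.01525225
Individual BA = 3.141593 * 0.01525225 = 0.0479164 m^2
Stand BA = 480 * 0.0479164 = 22.9999 ≈ 23.00 m^2/ha

23.00 m^2/ha


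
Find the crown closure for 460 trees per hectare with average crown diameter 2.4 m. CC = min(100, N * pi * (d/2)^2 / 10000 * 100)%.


(d/2)^2 = (2.4/2)^2 = 1.2^2 = 1.44
Crown area = 3.141593 * 1.44 = 4.52389 m^2
N * area / 10000 * 100 = 460 * 4.52389 / 10000 * 100 = 20.8099
CC = min(100, 20.8099) = 20.8099 ≈ 20.8%

20.8%


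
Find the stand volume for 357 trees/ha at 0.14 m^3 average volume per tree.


V_stand = 357 * 0.14 = 49.98 ≈ 50.0 m^3/ha

50.0 m^3/ha


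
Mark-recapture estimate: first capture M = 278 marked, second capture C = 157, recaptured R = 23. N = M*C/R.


N = M * C / R = 278 * 157 / 23 = 43646 / 23 = 1897.65 ≈ 1898

1898 individuals


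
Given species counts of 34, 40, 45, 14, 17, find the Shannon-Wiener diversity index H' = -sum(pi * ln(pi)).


Total N = 34 + 40 + 45 + 14 + 17 = 150
Per-species terms:
  p = 34/150 = 0.226667; ln(p) = -1.484273; p*ln(p) = 0.226667 * (-1.484273) = -0.336436
  p = 40/150 = 0.266667; ln(p) = -1.321755; p*ln(p) = 0.266667 * (-1.321755) = -0.352468
  p = 45/150 = 0.300000; ln(p) = -1.203973; p*ln(p) = 0.300000 * (-1.203973) = -0.361192
  p = 14/150 = 0.093333; ln(p) = -2.371582; p*ln(p) = 0.093333 * (-2.371582) = -0.221347
  p = 17/150 = 0.113333; ln(p) = -2.177425; p*ln(p) = 0.113333 * (-2.177425) = -0.246774
sum(p*ln(p)) = (-0.336436) + (-0.352468) + (-0.361192) + (-0.221347) + (-0.246774) = -1.518217
H' = -(-1.518217) = 1.518217 ≈ 1.5182

1.5182


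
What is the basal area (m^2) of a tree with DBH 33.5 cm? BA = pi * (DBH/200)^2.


D/200 = 33.5/200 = 0.1675 m
(D/200)^2 = 0.1675^2 = 0.02805625
BA = 3.141593 * 0.02805625 = 0.0881413 ≈ 0.0881 m^2

0.0881 m^2


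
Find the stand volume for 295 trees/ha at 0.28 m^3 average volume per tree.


V_stand = 295 * 0.28 = 82.6 m^3/ha

82.6 m^3/ha


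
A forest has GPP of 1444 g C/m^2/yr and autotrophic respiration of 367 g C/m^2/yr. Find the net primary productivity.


NPP = GPP - Ra = 1444 - 367 = 1077 g C/m^2/yr

1077 g C/m^2/yr


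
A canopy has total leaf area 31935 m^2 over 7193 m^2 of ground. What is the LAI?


LAI = 31935 / 7193 = 4.4397 ≈ 4.44

4.44


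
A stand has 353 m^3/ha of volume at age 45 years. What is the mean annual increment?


MAI = 353 / 45 = 7.8444 ≈ 7.84 m^3/ha/yr

7.84 m^3/ha/yr


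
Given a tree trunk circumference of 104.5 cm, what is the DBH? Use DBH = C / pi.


DBH = C / pi = 104.5 / 3.141593 = 33.2634 ≈ 33.26 cm

33.26 cm


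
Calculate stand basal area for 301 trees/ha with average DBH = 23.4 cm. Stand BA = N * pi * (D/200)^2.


(D/200)^2 = (23.4/200)^2 = 0.117^2 = 0.013689
Individual BA = 3.141593 * 0.013689 = 0.0430053 m^2
Stand BA = 301 * 0.0430053 = 12.9446 ≈ 12.94 m^2/ha

12.94 m^2/ha


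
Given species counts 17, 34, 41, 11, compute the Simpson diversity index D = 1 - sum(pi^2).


Total N = 17 + 34 + 41 + 11 = 103
Per-species terms:
  p = 17/103 = 0.165049; p^2 = 0.165049^2 = 0.027241
  p = 34/103 = 0.330097; p^2 = 0.330097^2 = 0.108964
  p = 41/103 = 0.398058; p^2 = 0.398058^2 = 0.158450
  p = 11/103 = 0.106796; p^2 = 0.106796^2 = 0.011405
sum(p^2) = 0.027241 + 0.108964 + 0.158450 + 0.011405 = 0.306060
D = 1 - 0.306060 = 0.693940 ≈ 0.6939

0.6939


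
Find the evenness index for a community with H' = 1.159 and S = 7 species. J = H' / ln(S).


ln(7) = 1.94591
J = H' / ln(S) = 1.159 / 1.94591 = 0.595608 ≈ 0.5956

0.5956


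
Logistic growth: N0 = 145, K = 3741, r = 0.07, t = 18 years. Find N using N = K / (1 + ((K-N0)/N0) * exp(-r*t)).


(K - N0)/N0 = (3741 - 145)/145 = 3596/145 = 24.8000
r*t = 0.07 * 18 = 1.26; exp(-1.26) = 0.283654
24.8000 * 0.283654 = 7.03462
1 + 7.03462 = 8.03462
N = 3741 / 8.03462 = 465.610 ≈ 466

466


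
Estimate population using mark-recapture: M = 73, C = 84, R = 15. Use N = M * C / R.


N = M * C / R = 73 * 84 / 15 = 6132 / 15 = 408.80 ≈ 409

409 individuals


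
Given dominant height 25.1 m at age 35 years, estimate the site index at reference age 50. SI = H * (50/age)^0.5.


50/35 = 1.42857
(1.42857)^0.5 = 1.19523
SI = 25.1 * 1.19523 = 30.0003 ≈ 30.0 m

30.0 m


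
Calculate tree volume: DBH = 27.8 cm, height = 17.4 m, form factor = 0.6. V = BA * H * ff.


(D/200)^2 = (27.8/200)^2 = 0.139^2 = 0.019321
BA = 3.141593 * 0.019321 = 0.0606987 m^2
V = 0.0606987 * 17.4 * 0.6 = 0.633694 ≈ 0.634 m^3

0.634 m^3


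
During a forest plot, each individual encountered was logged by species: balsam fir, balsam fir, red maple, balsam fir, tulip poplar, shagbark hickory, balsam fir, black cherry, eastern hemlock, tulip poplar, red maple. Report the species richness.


Total individuals logged = 11
Distinct species (count of individuals): balsam fir (4), red maple (2), tulip poplar (2), shagbark hickory (1), black cherry (1), eastern hemlock (1)
Species richness = number of distinct species = 6

6


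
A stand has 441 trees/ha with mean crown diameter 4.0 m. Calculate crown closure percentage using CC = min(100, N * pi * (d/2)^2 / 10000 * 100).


(d/2)^2 = (4.0/2)^2 = 2^2 = 4
Crown area = 3.141593 * 4 = 12.5664 m^2
N * area / 10000 * 100 = 441 * 12.5664 / 10000 * 100 = 55.4178
CC = min(100, 55.4178) = 55.4178 ≈ 55.4%

55.4%


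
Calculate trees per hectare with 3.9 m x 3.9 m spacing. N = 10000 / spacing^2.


N = 10000 / 3.9^2 = 10000 / 15.21 = 657.462 ≈ 657 trees/ha

657 trees/ha


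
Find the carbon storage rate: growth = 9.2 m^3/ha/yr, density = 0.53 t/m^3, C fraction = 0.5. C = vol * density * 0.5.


C = 9.2 * 0.53 * 0.5 = 2.438 ≈ 2.44 t C/ha/yr

2.44 t C/ha/yr


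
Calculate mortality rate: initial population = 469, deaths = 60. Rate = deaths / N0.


Mortality rate = 60 / 469 = 0.127932 ≈ 0.1279

0.1279


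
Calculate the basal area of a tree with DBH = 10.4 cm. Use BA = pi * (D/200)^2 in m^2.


D/200 = 10.4/200 = 0.052 m
(D/200)^2 = 0.052^2 = 0.002704
BA = 3.141593 * 0.002704 = 0.00849487 ≈ 0.0085 m^2

0.0085 m^2


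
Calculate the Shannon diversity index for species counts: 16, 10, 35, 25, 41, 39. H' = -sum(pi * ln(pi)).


Total N = 16 + 10 + 35 + 25 + 41 + 39 = 166
Per-species terms:
  p = 16/166 = 0.096386; ln(p) = -2.339394; p*ln(p) = 0.096386 * (-2.339394) = -0.225485
  p = 10/166 = 0.060241; ln(p) = -2.809402; p*ln(p) = 0.060241 * (-2.809402) = -0.169241
  p = 35/166 = 0.210843; ln(p) = -1.556641; p*ln(p) = 0.210843 * (-1.556641) = -0.328207
  p = 25/166 = 0.150602; ln(p) = -1.893115; p*ln(p) = 0.150602 * (-1.893115) = -0.285107
  p = 41/166 = 0.246988; ln(p) = -1.398416; p*ln(p) = 0.246988 * (-1.398416) = -0.345392
  p = 39/166 = 0.234940; ln(p) = -1.448425; p*ln(p) = 0.234940 * (-1.448425) = -0.340293
sum(p*ln(p)) = (-0.225485) + (-0.169241) + (-0.328207) + (-0.285107) + (-0.345392) + (-0.340293) = -1.693725
H' = -(-1.693725) = 1.693725 ≈ 1.6937

1.6937


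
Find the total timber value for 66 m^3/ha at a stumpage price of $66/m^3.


Value = 66 * 66 = $4356/ha

$4356/ha


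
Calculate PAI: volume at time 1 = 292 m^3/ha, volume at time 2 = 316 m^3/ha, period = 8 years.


PAI = (V2 - V1) / period = (316 - 292) / 8 = 24 / 8 = 3.00 m^3/ha/yr

3.00 m^3/ha/yr


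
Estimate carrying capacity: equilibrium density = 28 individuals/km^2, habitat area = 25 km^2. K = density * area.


K = 28 * 25 = 700 individuals

700 individuals


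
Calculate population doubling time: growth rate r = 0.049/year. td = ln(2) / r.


td = ln(2) / 0.049 = 0.693147 / 0.049 = 14.1459 ≈ 14.1 years

14.1 years


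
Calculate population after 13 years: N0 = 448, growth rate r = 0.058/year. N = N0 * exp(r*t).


r*t = 0.058 * 13 = 0.754
exp(0.754) = 2.12548
N = 448 * 2.12548 = 952.215 ≈ 952

952


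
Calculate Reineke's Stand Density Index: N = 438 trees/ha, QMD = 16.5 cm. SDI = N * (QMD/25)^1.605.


QMD/25 = 16.5/25 = 0.66
(0.66)^1.605 = exp(1.605 * ln(0.66)) = exp(1.605 * (-0.415515)) = exp(-0.666902) = 0.513296
SDI = 438 * 0.513296 = 224.824 ≈ 225

225


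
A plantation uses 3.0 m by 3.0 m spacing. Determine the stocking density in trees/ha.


N = 10000 / 3.0^2 = 10000 / 9 = 1111.11 ≈ 1111 trees/ha

1111 trees/ha


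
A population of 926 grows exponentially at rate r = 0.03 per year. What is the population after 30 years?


r*t = 0.03 * 30 = 0.9
exp(0.9) = 2.45960
N = 926 * 2.45960 = 2277.59 ≈ 2278

2278


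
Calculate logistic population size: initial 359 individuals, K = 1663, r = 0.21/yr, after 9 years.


(K - N0)/N0 = (1663 - 359)/359 = 1304/359 = 3.63231
r*t = 0.21 * 9 = 1.89; exp(-1.89) = 0.151072
3.63231 * 0.151072 = 0.548740
1 + 0.548740 = 1.54874
N = 1663 / 1.54874 = 1073.78 ≈ 1074

1074


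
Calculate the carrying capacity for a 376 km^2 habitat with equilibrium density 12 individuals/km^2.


K = 12 * 376 = 4512 individuals

4512 individuals


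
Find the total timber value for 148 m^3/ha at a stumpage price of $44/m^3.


Value = 148 * 44 = $6512/ha

$6512/ha


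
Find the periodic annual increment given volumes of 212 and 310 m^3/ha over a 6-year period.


PAI = (V2 - V1) / period = (310 - 212) / 6 = 98 / 6 = 16.3333 ≈ 16.33 m^3/ha/yr

16.33 m^3/ha/yr


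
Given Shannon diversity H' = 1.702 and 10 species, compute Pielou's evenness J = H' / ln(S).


ln(10) = 2.30259
J = H' / ln(S) = 1.702 / 2.30259 = 0.739168 ≈ 0.7392

0.7392


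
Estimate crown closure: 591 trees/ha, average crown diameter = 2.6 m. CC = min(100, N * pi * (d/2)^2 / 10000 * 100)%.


(d/2)^2 = (2.6/2)^2 = 1.3^2 = 1.69
Crown area = 3.141593 * 1.69 = 5.30929 m^2
N * area / 10000 * 100 = 591 * 5.30929 / 10000 * 100 = 31.3779
CC = min(100, 31.3779) = 31.3779 ≈ 31.4%

31.4%


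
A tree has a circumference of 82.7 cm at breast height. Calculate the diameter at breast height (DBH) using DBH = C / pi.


DBH = C / pi = 82.7 / 3.141593 = 26.3242 ≈ 26.32 cm

26.32 cm


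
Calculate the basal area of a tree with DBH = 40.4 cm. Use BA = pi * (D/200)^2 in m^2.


D/200 = 40.4/200 = 0.202 m
(D/200)^2 = 0.202^2 = 0.040804
BA = 3.141593 * 0.040804 = 0.128190 ≈ 0.1282 m^2

0.1282 m^2


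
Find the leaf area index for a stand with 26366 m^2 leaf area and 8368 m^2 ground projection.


LAI = 26366 / 8368 = 3.1508 ≈ 3.15

3.15


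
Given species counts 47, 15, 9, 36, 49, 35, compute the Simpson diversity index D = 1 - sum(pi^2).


Total N = 47 + 15 + 9 + 36 + 49 + 35 = 191
Per-species terms:
  p = 47/191 = 0.246073; p^2 = 0.246073^2 = 0.060552
  p = 15/191 = 0.078534; p^2 = 0.078534^2 = 0.006168
  p = 9/191 = 0.047120; p^2 = 0.047120^2 = 0.002220
  p = 36/191 = 0.188482; p^2 = 0.188482^2 = 0.035525
  p = 49/191 = 0.256545; p^2 = 0.256545^2 = 0.065815
  p = 35/191 = 0.183246; p^2 = 0.183246^2 = 0.033579
sum(p^2) = 0.060552 + 0.006168 + 0.002220 + 0.035525 + 0.065815 + 0.033579 = 0.203859
D = 1 - 0.203859 = 0.796141 ≈ 0.7961

0.7961


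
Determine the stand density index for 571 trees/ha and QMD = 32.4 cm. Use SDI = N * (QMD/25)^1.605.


QMD/25 = 32.4/25 = 1.296
(1.296)^1.605 = exp(1.605 * ln(1.296)) = exp(1.605 * 0.259283) = exp(0.416149) = 1.51611
SDI = 571 * 1.51611 = 865.699 ≈ 866

866


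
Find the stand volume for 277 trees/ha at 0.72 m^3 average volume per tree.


V_stand = 277 * 0.72 = 199.44 ≈ 199.4 m^3/ha

199.4 m^3/ha


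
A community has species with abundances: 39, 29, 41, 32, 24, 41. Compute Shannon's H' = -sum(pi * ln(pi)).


Total N = 39 + 29 + 41 + 32 + 24 + 41 = 206
Per-species terms:
  p = 39/206 = 0.189320; ln(p) = -1.664317; p*ln(p) = 0.189320 * (-1.664317) = -0.315088
  p = 29/206 = 0.140777; ln(p) = -1.960578; p*ln(p) = 0.140777 * (-1.960578) = -0.276004
  p = 41/206 = 0.199029; ln(p) = -1.614305; p*ln(p) = 0.199029 * (-1.614305) = -0.321294
  p = 32/206 = 0.155340; ln(p) = -1.862139; p*ln(p) = 0.155340 * (-1.862139) = -0.289265
  p = 24/206 = 0.116505; ln(p) = -2.149821; p*ln(p) = 0.116505 * (-2.149821) = -0.250465
  p = 41/206 = 0.199029; ln(p) = -1.614305; p*ln(p) = 0.199029 * (-1.614305) = -0.321294
sum(p*ln(p)) = (-0.315088) + (-0.276004) + (-0.321294) + (-0.289265) + (-0.250465) + (-0.321294) = -1.773410
H' = -(-1.773410) = 1.773410 ≈ 1.7734

1.7734


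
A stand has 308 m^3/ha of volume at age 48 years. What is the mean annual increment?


MAI = 308 / 48 = 6.4167 ≈ 6.42 m^3/ha/yr

6.42 m^3/ha/yr


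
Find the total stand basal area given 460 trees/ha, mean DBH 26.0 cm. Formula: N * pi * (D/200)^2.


(D/200)^2 = (26.0/200)^2 = 0.13^2 = 0.0169
Individual BA = 3.141593 * 0.0169 = 0.0530929 m^2
Stand BA = 460 * 0.0530929 = 24.4227 ≈ 24.42 m^2/ha

24.42 m^2/ha


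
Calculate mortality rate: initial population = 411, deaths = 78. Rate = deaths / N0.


Mortality rate = 78 / 411 = 0.189781 ≈ 0.1898

0.1898


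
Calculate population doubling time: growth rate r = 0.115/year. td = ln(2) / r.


td = ln(2) / 0.115 = 0.693147 / 0.115 = 6.02737 ≈ 6.0 years

6.0 years


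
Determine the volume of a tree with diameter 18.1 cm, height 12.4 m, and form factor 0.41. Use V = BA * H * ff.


(D/200)^2 = (18.1/200)^2 = 0.0905^2 = 0.00819025
BA = 3.141593 * 0.00819025 = 0.0257304 m^2
V = 0.0257304 * 12.4 * 0.41 = 0.130813 ≈ 0.131 m^3

0.131 m^3


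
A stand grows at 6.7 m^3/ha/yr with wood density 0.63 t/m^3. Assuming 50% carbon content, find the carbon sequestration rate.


C = 6.7 * 0.63 * 0.5 = 2.1105 ≈ 2.11 t C/ha/yr

2.11 t C/ha/yr


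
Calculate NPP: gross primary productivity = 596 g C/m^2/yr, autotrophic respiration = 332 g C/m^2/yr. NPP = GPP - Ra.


NPP = GPP - Ra = 596 - 332 = 264 g C/m^2/yr

264 g C/m^2/yr


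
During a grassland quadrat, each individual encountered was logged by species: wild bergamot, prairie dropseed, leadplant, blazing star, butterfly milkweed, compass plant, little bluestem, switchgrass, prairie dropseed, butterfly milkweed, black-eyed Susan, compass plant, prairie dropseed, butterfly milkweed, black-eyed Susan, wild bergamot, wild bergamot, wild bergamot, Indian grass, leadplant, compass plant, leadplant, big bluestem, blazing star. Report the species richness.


Total individuals logged = 24
Distinct species (count of individuals): wild bergamot (4), prairie dropseed (3), leadplant (3), blazing star (2), butterfly milkweed (3), compass plant (3), little bluestem (1), switchgrass (1), black-eyed Susan (2), Indian grass (1), big bluestem (1)
Species richness = number of distinct species = 11

11


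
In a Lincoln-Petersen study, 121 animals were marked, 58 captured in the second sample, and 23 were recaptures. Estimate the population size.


N = M * C / R = 121 * 58 / 23 = 7018 / 23 = 305.13 ≈ 305

305 individuals


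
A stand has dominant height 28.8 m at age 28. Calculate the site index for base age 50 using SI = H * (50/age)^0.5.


50/28 = 1.78571
(1.78571)^0.5 = 1.33630
SI = 28.8 * 1.33630 = 38.4854 ≈ 38.5 m

38.5 m


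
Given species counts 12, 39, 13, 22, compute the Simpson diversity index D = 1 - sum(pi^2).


Total N = 12 + 39 + 13 + 22 = 86
Per-species terms:
  p = 12/86 = 0.139535; p^2 = 0.139535^2 = 0.019470
  p = 39/86 = 0.453488; p^2 = 0.453488^2 = 0.205651
  p = 13/86 = 0.151163; p^2 = 0.151163^2 = 0.022850
  p = 22/86 = 0.255814; p^2 = 0.255814^2 = 0.065441
sum(p^2) = 0.019470 + 0.205651 + 0.022850 + 0.065441 = 0.313412
D = 1 - 0.313412 = 0.686588 ≈ 0.6866

0.6866


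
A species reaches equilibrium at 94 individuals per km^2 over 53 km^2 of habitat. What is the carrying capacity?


K = 94 * 53 = 4982 individuals

4982 individuals


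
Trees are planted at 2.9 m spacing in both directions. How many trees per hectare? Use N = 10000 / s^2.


N = 10000 / 2.9^2 = 10000 / 8.41 = 1189.06 ≈ 1189 trees/ha

1189 trees/ha


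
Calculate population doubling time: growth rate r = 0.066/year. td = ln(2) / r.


td = ln(2) / 0.066 = 0.693147 / 0.066 = 10.5022 ≈ 10.5 years

10.5 years


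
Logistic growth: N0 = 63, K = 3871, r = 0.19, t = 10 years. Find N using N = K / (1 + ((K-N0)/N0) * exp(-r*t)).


(K - N0)/N0 = (3871 - 63)/63 = 3808/63 = 60.4444
r*t = 0.19 * 10 = 1.9; exp(-1.9) = 0.149569
60.4444 * 0.149569 = 9.04061
1 + 9.04061 = 10.0406
N = 3871 / 10.0406 = 385.535 ≈ 386

386


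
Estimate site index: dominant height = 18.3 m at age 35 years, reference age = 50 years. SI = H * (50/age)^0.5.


50/35 = 1.42857
(1.42857)^0.5 = 1.19523
SI = 18.3 * 1.19523 = 21.8727 ≈ 21.9 m

21.9 m


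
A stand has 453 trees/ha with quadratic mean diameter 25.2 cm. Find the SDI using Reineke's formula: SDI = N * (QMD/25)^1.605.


QMD/25 = 25.2/25 = 1.008
(1.008)^1.605 = exp(1.605 * ln(1.008)) = exp(1.605 * 0.00796817) = exp(0.0127889) = 1.01287
SDI = 453 * 1.01287 = 458.830 ≈ 459

459


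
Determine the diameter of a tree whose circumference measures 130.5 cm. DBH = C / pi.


DBH = C / pi = 130.5 / 3.141593 = 41.5394 ≈ 41.54 cm

41.54 cm


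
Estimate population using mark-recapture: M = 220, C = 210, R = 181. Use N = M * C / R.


N = M * C / R = 220 * 210 / 181 = 46200 / 181 = 255.25 ≈ 255

255 individuals


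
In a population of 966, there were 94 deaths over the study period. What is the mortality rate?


Mortality rate = 94 / 966 = 0.097308 ≈ 0.0973

0.0973


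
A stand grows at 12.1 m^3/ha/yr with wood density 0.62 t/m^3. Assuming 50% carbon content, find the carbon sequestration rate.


C = 12.1 * 0.62 * 0.5 = 3.751 ≈ 3.75 t C/ha/yr

3.75 t C/ha/yr


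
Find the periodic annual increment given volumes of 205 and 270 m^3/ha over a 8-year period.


PAI = (V2 - V1) / period = (270 - 205) / 8 = 65 / 8 = 8.1250 ≈ 8.13 m^3/ha/yr

8.13 m^3/ha/yr
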